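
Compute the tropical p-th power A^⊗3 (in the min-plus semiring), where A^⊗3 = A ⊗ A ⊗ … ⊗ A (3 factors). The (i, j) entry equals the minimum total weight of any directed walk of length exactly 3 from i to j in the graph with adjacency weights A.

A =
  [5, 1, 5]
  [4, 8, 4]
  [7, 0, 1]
A^⊗3 =
  [9, 5, 6]
  [8, 5, 6]
  [5, 2, 3]

Each entry (A^⊗3)_ij equals the minimum over all length-3 walks i = v_0 → v_1 → … → v_3 = j of Σ_t A[v_t][v_{t+1}]. For example, for (i, j) = (0, 2) we minimise over 9 possible intermediate vertex sequences; the minimum is 6, attained along the walk 0 → 1 → 2 → 2.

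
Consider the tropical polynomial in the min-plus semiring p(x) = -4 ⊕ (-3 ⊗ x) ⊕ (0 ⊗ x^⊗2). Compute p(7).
p(7) = -4

A tropical monomial a ⊗ x^⊗i evaluates to a + i · x. Evaluating each term at x = 7:
  Term 0 contributes -4 + 0 · 7 = -4
  Term 1 contributes -3 + 1 · 7 = 4
  Term 2 contributes 0 + 2 · 7 = 14
p(7) = ⊕ of these = min[-4, 4, 14] = -4.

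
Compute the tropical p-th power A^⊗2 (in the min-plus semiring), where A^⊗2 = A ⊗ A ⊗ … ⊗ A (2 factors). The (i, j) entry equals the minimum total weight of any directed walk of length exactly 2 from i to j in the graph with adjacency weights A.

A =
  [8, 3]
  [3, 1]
A^⊗2 =
  [6, 4]
  [4, 2]

Each entry (A^⊗2)_ij equals the minimum over all length-2 walks i = v_0 → v_1 → … → v_2 = j of Σ_t A[v_t][v_{t+1}]. For example, for (i, j) = (0, 1) we minimise over 2 possible intermediate vertex sequences; the minimum is 4, attained along the walk 0 → 1 → 1.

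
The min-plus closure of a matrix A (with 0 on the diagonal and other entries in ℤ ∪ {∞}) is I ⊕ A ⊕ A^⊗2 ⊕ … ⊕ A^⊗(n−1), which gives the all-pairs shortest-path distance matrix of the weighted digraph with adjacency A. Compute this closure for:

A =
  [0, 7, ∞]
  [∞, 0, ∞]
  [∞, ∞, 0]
Closure =
  [0, 7, ∞]
  [∞, 0, ∞]
  [∞, ∞, 0]

This is the Floyd-Warshall all-pairs shortest-path computation. For each intermediate vertex k = 0, 1, …, 2, update dist[i][j] ← min(dist[i][j], dist[i][k] + dist[k][j]). The final matrix gives, for each (i, j), the minimum total weight of any directed path from i to j (possibly empty when i = j).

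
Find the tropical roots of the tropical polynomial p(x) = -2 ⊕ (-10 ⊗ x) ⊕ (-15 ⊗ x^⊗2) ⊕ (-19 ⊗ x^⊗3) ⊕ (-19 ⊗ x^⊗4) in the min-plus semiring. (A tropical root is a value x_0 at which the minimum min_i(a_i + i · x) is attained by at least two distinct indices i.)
Roots: {0, 4, 5, 8}

Each tropical root is a break point of the lower envelope of the lines y = a_i + i · x (there are 5 lines, with slopes 0, 1, ..., 4). Only the lines that attain the minimum somewhere contribute to roots; other lines are dominated. Here the surviving (envelope) indices are i = 4, i = 3, i = 2, i = 1, i = 0.
Intersections between consecutive envelope lines give the roots: for adjacent envelope indices i < j the intersection is x = (a_i − a_j) / (j − i). Reading off the sorted break points: {0, 4, 5, 8}.
Verification: at each break x_0, at least two indices attain the minimum of min_i(a_i + i · x_0).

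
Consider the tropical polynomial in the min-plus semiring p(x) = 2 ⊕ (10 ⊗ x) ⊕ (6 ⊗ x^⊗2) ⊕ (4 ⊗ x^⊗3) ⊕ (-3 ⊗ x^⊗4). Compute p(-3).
p(-3) = -15

A tropical monomial a ⊗ x^⊗i evaluates to a + i · x. Evaluating each term at x = -3:
  Term 0 contributes 2 + 0 · -3 = 2
  Term 1 contributes 10 + 1 · -3 = 7
  Term 2 contributes 6 + 2 · -3 = 0
  Term 3 contributes 4 + 3 · -3 = -5
  Term 4 contributes -3 + 4 · -3 = -15
p(-3) = ⊕ of these = min[2, 7, 0, -5, -15] = -15.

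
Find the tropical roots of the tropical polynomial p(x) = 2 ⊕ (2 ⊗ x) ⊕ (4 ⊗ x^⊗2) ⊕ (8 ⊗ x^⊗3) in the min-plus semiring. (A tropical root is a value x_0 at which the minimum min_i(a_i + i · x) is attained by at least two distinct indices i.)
Roots: {-4, -2, 0}

Each tropical root is a break point of the lower envelope of the lines y = a_i + i · x (there are 4 lines, with slopes 0, 1, ..., 3). Only the lines that attain the minimum somewhere contribute to roots; other lines are dominated. Here the surviving (envelope) indices are i = 3, i = 2, i = 1, i = 0.
Intersections between consecutive envelope lines give the roots: for adjacent envelope indices i < j the intersection is x = (a_i − a_j) / (j − i). Reading off the sorted break points: {-4, -2, 0}.
Verification: at each break x_0, at least two indices attain the minimum of min_i(a_i + i · x_0).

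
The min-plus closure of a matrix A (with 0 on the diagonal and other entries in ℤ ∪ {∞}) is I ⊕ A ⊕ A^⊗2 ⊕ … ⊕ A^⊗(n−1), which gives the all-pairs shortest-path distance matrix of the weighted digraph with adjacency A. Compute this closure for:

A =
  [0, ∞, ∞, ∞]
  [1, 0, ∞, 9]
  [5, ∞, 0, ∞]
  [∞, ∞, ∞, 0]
Closure =
  [0, ∞, ∞, ∞]
  [1, 0, ∞, 9]
  [5, ∞, 0, ∞]
  [∞, ∞, ∞, 0]

This is the Floyd-Warshall all-pairs shortest-path computation. For each intermediate vertex k = 0, 1, …, 3, update dist[i][j] ← min(dist[i][j], dist[i][k] + dist[k][j]). The final matrix gives, for each (i, j), the minimum total weight of any directed path from i to j (possibly empty when i = j).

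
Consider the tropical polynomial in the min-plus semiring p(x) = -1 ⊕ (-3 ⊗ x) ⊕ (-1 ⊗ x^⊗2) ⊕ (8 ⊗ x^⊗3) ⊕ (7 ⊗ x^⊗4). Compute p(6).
p(6) = -1

A tropical monomial a ⊗ x^⊗i evaluates to a + i · x. Evaluating each term at x = 6:
  Term 0 contributes -1 + 0 · 6 = -1
  Term 1 contributes -3 + 1 · 6 = 3
  Term 2 contributes -1 + 2 · 6 = 11
  Term 3 contributes 8 + 3 · 6 = 26
  Term 4 contributes 7 + 4 · 6 = 31
p(6) = ⊕ of these = min[-1, 3, 11, 26, 31] = -1.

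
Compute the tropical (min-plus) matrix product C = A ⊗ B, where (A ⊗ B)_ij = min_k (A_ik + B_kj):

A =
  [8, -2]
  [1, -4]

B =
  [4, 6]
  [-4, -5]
A ⊗ B =
  [-6, -7]
  [-8, -9]

Apply the min-plus product entry-by-entry:
  C[0][0] = min over k of (A[0][0] + B[0][0] = 8 + 4 = 12, A[0][1] + B[1][0] = -2 + -4 = -6) = -6 (attained at k = 1)
  C[0][1] = min over k of (A[0][0] + B[0][1] = 8 + 6 = 14, A[0][1] + B[1][1] = -2 + -5 = -7) = -7 (attained at k = 1)
  C[1][0] = min over k of (A[1][0] + B[0][0] = 1 + 4 = 5, A[1][1] + B[1][0] = -4 + -4 = -8) = -8 (attained at k = 1)
  C[1][1] = min over k of (A[1][0] + B[0][1] = 1 + 6 = 7, A[1][1] + B[1][1] = -4 + -5 = -9) = -9 (attained at k = 1)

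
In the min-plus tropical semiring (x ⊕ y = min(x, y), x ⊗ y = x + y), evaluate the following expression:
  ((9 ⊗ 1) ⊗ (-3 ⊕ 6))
((9 ⊗ 1) ⊗ (-3 ⊕ 6)) = 7

Expand innermost to outermost. Recall ⊕ takes the minimum of its arguments and ⊗ takes their sum. Working out the expression ((9 ⊗ 1) ⊗ (-3 ⊕ 6)) gives 7.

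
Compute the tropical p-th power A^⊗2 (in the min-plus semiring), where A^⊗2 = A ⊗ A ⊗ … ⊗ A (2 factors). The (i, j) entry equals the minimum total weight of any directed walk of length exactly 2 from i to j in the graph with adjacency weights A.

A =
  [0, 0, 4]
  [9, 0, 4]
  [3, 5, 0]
A^⊗2 =
  [0, 0, 4]
  [7, 0, 4]
  [3, 3, 0]

Each entry (A^⊗2)_ij equals the minimum over all length-2 walks i = v_0 → v_1 → … → v_2 = j of Σ_t A[v_t][v_{t+1}]. For example, for (i, j) = (0, 2) we minimise over 3 possible intermediate vertex sequences; the minimum is 4, attained along the walk 0 → 0 → 2.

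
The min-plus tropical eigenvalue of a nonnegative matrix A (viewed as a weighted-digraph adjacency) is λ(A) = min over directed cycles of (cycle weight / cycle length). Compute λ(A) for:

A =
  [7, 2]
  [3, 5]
λ(A) = 5/2

Enumerate directed cycles and compute their means (weight / length). Sample:
  cycle 0 → 0: weight = 7, length = 1, mean = 7/1 ≈ 7.000
  cycle 1 → 1: weight = 5, length = 1, mean = 5/1 ≈ 5.000
  cycle 0 → 1 → 0: weight = 5, length = 2, mean = 5/2 ≈ 2.500
  cycle 1 → 0 → 1: weight = 5, length = 2, mean = 5/2 ≈ 2.500
Minimum mean = 2.500, attained e.g. along the cycle 0 → 1 → 0 with weight 5 and length 2. So λ(A) = 5/2 = 5/2.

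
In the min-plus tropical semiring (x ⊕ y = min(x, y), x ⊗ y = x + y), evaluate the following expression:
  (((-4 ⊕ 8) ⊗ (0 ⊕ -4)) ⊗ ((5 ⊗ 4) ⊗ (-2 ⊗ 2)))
(((-4 ⊕ 8) ⊗ (0 ⊕ -4)) ⊗ ((5 ⊗ 4) ⊗ (-2 ⊗ 2))) = 1

Expand innermost to outermost. Recall ⊕ takes the minimum of its arguments and ⊗ takes their sum. Working out the expression (((-4 ⊕ 8) ⊗ (0 ⊕ -4)) ⊗ ((5 ⊗ 4) ⊗ (-2 ⊗ 2))) gives 1.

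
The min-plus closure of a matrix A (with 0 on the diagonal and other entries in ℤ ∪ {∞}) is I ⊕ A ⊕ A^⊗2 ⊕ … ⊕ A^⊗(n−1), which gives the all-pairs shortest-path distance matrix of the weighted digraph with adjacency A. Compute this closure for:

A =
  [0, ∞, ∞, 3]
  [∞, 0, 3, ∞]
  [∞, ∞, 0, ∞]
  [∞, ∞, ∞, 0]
Closure =
  [0, ∞, ∞, 3]
  [∞, 0, 3, ∞]
  [∞, ∞, 0, ∞]
  [∞, ∞, ∞, 0]

This is the Floyd-Warshall all-pairs shortest-path computation. For each intermediate vertex k = 0, 1, …, 3, update dist[i][j] ← min(dist[i][j], dist[i][k] + dist[k][j]). The final matrix gives, for each (i, j), the minimum total weight of any directed path from i to j (possibly empty when i = j).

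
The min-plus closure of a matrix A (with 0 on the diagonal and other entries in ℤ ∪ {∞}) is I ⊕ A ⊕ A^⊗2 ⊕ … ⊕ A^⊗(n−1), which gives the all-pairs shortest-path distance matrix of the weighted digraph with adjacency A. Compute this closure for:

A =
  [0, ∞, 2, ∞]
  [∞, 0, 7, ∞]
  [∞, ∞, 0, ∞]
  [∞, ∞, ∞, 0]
Closure =
  [0, ∞, 2, ∞]
  [∞, 0, 7, ∞]
  [∞, ∞, 0, ∞]
  [∞, ∞, ∞, 0]

This is the Floyd-Warshall all-pairs shortest-path computation. For each intermediate vertex k = 0, 1, …, 3, update dist[i][j] ← min(dist[i][j], dist[i][k] + dist[k][j]). The final matrix gives, for each (i, j), the minimum total weight of any directed path from i to j (possibly empty when i = j).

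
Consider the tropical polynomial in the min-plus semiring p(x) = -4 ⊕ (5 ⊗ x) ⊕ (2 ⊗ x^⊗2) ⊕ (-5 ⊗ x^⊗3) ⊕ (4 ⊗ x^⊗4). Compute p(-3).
p(-3) = -14

A tropical monomial a ⊗ x^⊗i evaluates to a + i · x. Evaluating each term at x = -3:
  Term 0 contributes -4 + 0 · -3 = -4
  Term 1 contributes 5 + 1 · -3 = 2
  Term 2 contributes 2 + 2 · -3 = -4
  Term 3 contributes -5 + 3 · -3 = -14
  Term 4 contributes 4 + 4 · -3 = -8
p(-3) = ⊕ of these = min[-4, 2, -4, -14, -8] = -14.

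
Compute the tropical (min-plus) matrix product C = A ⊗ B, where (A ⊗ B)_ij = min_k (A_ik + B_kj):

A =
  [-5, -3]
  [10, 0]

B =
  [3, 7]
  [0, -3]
A ⊗ B =
  [-3, -6]
  [0, -3]

Apply the min-plus product entry-by-entry:
  C[0][0] = min over k of (A[0][0] + B[0][0] = -5 + 3 = -2, A[0][1] + B[1][0] = -3 + 0 = -3) = -3 (attained at k = 1)
  C[0][1] = min over k of (A[0][0] + B[0][1] = -5 + 7 = 2, A[0][1] + B[1][1] = -3 + -3 = -6) = -6 (attained at k = 1)
  C[1][0] = min over k of (A[1][0] + B[0][0] = 10 + 3 = 13, A[1][1] + B[1][0] = 0 + 0 = 0) = 0 (attained at k = 1)
  C[1][1] = min over k of (A[1][0] + B[0][1] = 10 + 7 = 17, A[1][1] + B[1][1] = 0 + -3 = -3) = -3 (attained at k = 1)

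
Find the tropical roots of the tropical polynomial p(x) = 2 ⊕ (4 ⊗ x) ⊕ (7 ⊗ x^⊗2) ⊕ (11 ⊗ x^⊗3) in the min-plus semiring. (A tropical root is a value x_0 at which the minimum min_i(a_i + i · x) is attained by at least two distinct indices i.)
Roots: {-4, -3, -2}

Each tropical root is a break point of the lower envelope of the lines y = a_i + i · x (there are 4 lines, with slopes 0, 1, ..., 3). Only the lines that attain the minimum somewhere contribute to roots; other lines are dominated. Here the surviving (envelope) indices are i = 3, i = 2, i = 1, i = 0.
Intersections between consecutive envelope lines give the roots: for adjacent envelope indices i < j the intersection is x = (a_i − a_j) / (j − i). Reading off the sorted break points: {-4, -3, -2}.
Verification: at each break x_0, at least two indices attain the minimum of min_i(a_i + i · x_0).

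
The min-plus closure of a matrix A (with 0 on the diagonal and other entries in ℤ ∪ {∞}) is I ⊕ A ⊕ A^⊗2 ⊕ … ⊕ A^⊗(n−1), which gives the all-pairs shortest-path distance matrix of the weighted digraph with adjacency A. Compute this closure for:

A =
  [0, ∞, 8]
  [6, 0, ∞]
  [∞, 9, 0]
Closure =
  [0, 17, 8]
  [6, 0, 14]
  [15, 9, 0]

This is the Floyd-Warshall all-pairs shortest-path computation. For each intermediate vertex k = 0, 1, …, 2, update dist[i][j] ← min(dist[i][j], dist[i][k] + dist[k][j]). The final matrix gives, for each (i, j), the minimum total weight of any directed path from i to j (possibly empty when i = j).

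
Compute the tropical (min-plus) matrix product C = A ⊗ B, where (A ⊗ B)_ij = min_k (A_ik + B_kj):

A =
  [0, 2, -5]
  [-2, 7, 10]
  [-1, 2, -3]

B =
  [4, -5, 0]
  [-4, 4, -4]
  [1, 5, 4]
A ⊗ B =
  [-4, -5, -2]
  [2, -7, -2]
  [-2, -6, -2]

Apply the min-plus product entry-by-entry:
  C[0][0] = min over k of (A[0][0] + B[0][0] = 0 + 4 = 4, A[0][1] + B[1][0] = 2 + -4 = -2, A[0][2] + B[2][0] = -5 + 1 = -4) = -4 (attained at k = 2)
  C[0][1] = min over k of (A[0][0] + B[0][1] = 0 + -5 = -5, A[0][1] + B[1][1] = 2 + 4 = 6, A[0][2] + B[2][1] = -5 + 5 = 0) = -5 (attained at k = 0)
  C[0][2] = min over k of (A[0][0] + B[0][2] = 0 + 0 = 0, A[0][1] + B[1][2] = 2 + -4 = -2, A[0][2] + B[2][2] = -5 + 4 = -1) = -2 (attained at k = 1)
  C[1][0] = min over k of (A[1][0] + B[0][0] = -2 + 4 = 2, A[1][1] + B[1][0] = 7 + -4 = 3, A[1][2] + B[2][0] = 10 + 1 = 11) = 2 (attained at k = 0)
  C[1][1] = min over k of (A[1][0] + B[0][1] = -2 + -5 = -7, A[1][1] + B[1][1] = 7 + 4 = 11, A[1][2] + B[2][1] = 10 + 5 = 15) = -7 (attained at k = 0)
  C[1][2] = min over k of (A[1][0] + B[0][2] = -2 + 0 = -2, A[1][1] + B[1][2] = 7 + -4 = 3, A[1][2] + B[2][2] = 10 + 4 = 14) = -2 (attained at k = 0)
  C[2][0] = min over k of (A[2][0] + B[0][0] = -1 + 4 = 3, A[2][1] + B[1][0] = 2 + -4 = -2, A[2][2] + B[2][0] = -3 + 1 = -2) = -2 (attained at k = 1)
  C[2][1] = min over k of (A[2][0] + B[0][1] = -1 + -5 = -6, A[2][1] + B[1][1] = 2 + 4 = 6, A[2][2] + B[2][1] = -3 + 5 = 2) = -6 (attained at k = 0)
  C[2][2] = min over k of (A[2][0] + B[0][2] = -1 + 0 = -1, A[2][1] + B[1][2] = 2 + -4 = -2, A[2][2] + B[2][2] = -3 + 4 = 1) = -2 (attained at k = 1)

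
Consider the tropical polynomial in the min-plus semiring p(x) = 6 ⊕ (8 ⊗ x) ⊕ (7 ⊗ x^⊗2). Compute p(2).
p(2) = 6

A tropical monomial a ⊗ x^⊗i evaluates to a + i · x. Evaluating each term at x = 2:
  Term 0 contributes 6 + 0 · 2 = 6
  Term 1 contributes 8 + 1 · 2 = 10
  Term 2 contributes 7 + 2 · 2 = 11
p(2) = ⊕ of these = min[6, 10, 11] = 6.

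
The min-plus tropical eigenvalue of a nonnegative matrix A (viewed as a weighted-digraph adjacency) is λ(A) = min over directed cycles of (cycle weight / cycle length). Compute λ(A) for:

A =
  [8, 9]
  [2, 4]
λ(A) = 4

Enumerate directed cycles and compute their means (weight / length). Sample:
  cycle 0 → 0: weight = 8, length = 1, mean = 8/1 ≈ 8.000
  cycle 1 → 1: weight = 4, length = 1, mean = 4/1 ≈ 4.000
  cycle 0 → 1 → 0: weight = 11, length = 2, mean = 11/2 ≈ 5.500
  cycle 1 → 0 → 1: weight = 11, length = 2, mean = 11/2 ≈ 5.500
Minimum mean = 4.000, attained e.g. along the cycle 1 → 1 with weight 4 and length 1. So λ(A) = 4/1 = 4.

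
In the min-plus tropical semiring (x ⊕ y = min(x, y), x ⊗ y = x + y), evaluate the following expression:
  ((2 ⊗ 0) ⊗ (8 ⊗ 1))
((2 ⊗ 0) ⊗ (8 ⊗ 1)) = 11

Expand innermost to outermost. Recall ⊕ takes the minimum of its arguments and ⊗ takes their sum. Working out the expression ((2 ⊗ 0) ⊗ (8 ⊗ 1)) gives 11.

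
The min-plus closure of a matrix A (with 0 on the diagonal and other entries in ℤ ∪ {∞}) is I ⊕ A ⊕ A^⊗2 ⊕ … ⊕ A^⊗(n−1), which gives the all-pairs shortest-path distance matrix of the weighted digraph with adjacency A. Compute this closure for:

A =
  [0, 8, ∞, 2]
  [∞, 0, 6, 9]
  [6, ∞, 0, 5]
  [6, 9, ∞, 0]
Closure =
  [0, 8, 14, 2]
  [12, 0, 6, 9]
  [6, 14, 0, 5]
  [6, 9, 15, 0]

This is the Floyd-Warshall all-pairs shortest-path computation. For each intermediate vertex k = 0, 1, …, 3, update dist[i][j] ← min(dist[i][j], dist[i][k] + dist[k][j]). The final matrix gives, for each (i, j), the minimum total weight of any directed path from i to j (possibly empty when i = j).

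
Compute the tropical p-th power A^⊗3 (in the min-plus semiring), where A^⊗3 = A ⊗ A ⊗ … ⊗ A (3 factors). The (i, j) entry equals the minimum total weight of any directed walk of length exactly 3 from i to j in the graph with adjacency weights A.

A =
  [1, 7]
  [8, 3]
A^⊗3 =
  [3, 9]
  [10, 9]

Each entry (A^⊗3)_ij equals the minimum over all length-3 walks i = v_0 → v_1 → … → v_3 = j of Σ_t A[v_t][v_{t+1}]. For example, for (i, j) = (0, 1) we minimise over 4 possible intermediate vertex sequences; the minimum is 9, attained along the walk 0 → 0 → 0 → 1.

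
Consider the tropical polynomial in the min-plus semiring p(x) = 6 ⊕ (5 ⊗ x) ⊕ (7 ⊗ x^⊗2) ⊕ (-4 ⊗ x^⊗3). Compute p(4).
p(4) = 6

A tropical monomial a ⊗ x^⊗i evaluates to a + i · x. Evaluating each term at x = 4:
  Term 0 contributes 6 + 0 · 4 = 6
  Term 1 contributes 5 + 1 · 4 = 9
  Term 2 contributes 7 + 2 · 4 = 15
  Term 3 contributes -4 + 3 · 4 = 8
p(4) = ⊕ of these = min[6, 9, 15, 8] = 6.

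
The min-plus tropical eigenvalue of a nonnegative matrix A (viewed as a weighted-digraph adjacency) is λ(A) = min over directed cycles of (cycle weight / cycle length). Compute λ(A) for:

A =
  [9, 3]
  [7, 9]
λ(A) = 5

Enumerate directed cycles and compute their means (weight / length). Sample:
  cycle 0 → 0: weight = 9, length = 1, mean = 9/1 ≈ 9.000
  cycle 1 → 1: weight = 9, length = 1, mean = 9/1 ≈ 9.000
  cycle 0 → 1 → 0: weight = 10, length = 2, mean = 10/2 ≈ 5.000
  cycle 1 → 0 → 1: weight = 10, length = 2, mean = 10/2 ≈ 5.000
Minimum mean = 5.000, attained e.g. along the cycle 0 → 1 → 0 with weight 10 and length 2. So λ(A) = 10/2 = 5.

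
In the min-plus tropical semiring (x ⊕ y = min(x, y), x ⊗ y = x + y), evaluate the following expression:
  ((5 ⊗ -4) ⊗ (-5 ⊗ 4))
((5 ⊗ -4) ⊗ (-5 ⊗ 4)) = 0

Expand innermost to outermost. Recall ⊕ takes the minimum of its arguments and ⊗ takes their sum. Working out the expression ((5 ⊗ -4) ⊗ (-5 ⊗ 4)) gives 0.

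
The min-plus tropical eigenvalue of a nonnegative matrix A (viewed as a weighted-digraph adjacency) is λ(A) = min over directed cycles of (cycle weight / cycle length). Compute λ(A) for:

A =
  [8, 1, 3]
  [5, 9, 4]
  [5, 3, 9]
λ(A) = 3

Enumerate directed cycles and compute their means (weight / length). Sample:
  cycle 0 → 0: weight = 8, length = 1, mean = 8/1 ≈ 8.000
  cycle 1 → 1: weight = 9, length = 1, mean = 9/1 ≈ 9.000
  cycle 2 → 2: weight = 9, length = 1, mean = 9/1 ≈ 9.000
  cycle 0 → 1 → 0: weight = 6, length = 2, mean = 6/2 ≈ 3.000
  cycle 0 → 2 → 0: weight = 8, length = 2, mean = 8/2 ≈ 4.000
  cycle 1 → 0 → 1: weight = 6, length = 2, mean = 6/2 ≈ 3.000
Minimum mean = 3.000, attained e.g. along the cycle 0 → 1 → 0 with weight 6 and length 2. So λ(A) = 6/2 = 3.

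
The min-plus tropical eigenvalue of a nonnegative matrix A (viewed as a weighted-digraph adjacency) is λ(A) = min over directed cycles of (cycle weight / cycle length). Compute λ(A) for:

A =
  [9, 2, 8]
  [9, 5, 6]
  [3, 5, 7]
λ(A) = 11/3

Enumerate directed cycles and compute their means (weight / length). Sample:
  cycle 0 → 0: weight = 9, length = 1, mean = 9/1 ≈ 9.000
  cycle 1 → 1: weight = 5, length = 1, mean = 5/1 ≈ 5.000
  cycle 2 → 2: weight = 7, length = 1, mean = 7/1 ≈ 7.000
  cycle 0 → 1 → 0: weight = 11, length = 2, mean = 11/2 ≈ 5.500
  cycle 0 → 2 → 0: weight = 11, length = 2, mean = 11/2 ≈ 5.500
  cycle 1 → 0 → 1: weight = 11, length = 2, mean = 11/2 ≈ 5.500
Minimum mean = 3.667, attained e.g. along the cycle 0 → 1 → 2 → 0 with weight 11 and length 3. So λ(A) = 11/3 = 11/3.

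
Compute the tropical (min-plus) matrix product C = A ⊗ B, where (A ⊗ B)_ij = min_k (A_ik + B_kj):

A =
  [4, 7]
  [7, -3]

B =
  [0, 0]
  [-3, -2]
A ⊗ B =
  [4, 4]
  [-6, -5]

Apply the min-plus product entry-by-entry:
  C[0][0] = min over k of (A[0][0] + B[0][0] = 4 + 0 = 4, A[0][1] + B[1][0] = 7 + -3 = 4) = 4 (attained at k = 0)
  C[0][1] = min over k of (A[0][0] + B[0][1] = 4 + 0 = 4, A[0][1] + B[1][1] = 7 + -2 = 5) = 4 (attained at k = 0)
  C[1][0] = min over k of (A[1][0] + B[0][0] = 7 + 0 = 7, A[1][1] + B[1][0] = -3 + -3 = -6) = -6 (attained at k = 1)
  C[1][1] = min over k of (A[1][0] + B[0][1] = 7 + 0 = 7, A[1][1] + B[1][1] = -3 + -2 = -5) = -5 (attained at k = 1)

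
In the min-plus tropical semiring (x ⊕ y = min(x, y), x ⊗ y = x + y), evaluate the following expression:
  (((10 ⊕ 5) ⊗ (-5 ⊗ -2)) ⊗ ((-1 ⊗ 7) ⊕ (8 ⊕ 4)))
(((10 ⊕ 5) ⊗ (-5 ⊗ -2)) ⊗ ((-1 ⊗ 7) ⊕ (8 ⊕ 4))) = 2

Expand innermost to outermost. Recall ⊕ takes the minimum of its arguments and ⊗ takes their sum. Working out the expression (((10 ⊕ 5) ⊗ (-5 ⊗ -2)) ⊗ ((-1 ⊗ 7) ⊕ (8 ⊕ 4))) gives 2.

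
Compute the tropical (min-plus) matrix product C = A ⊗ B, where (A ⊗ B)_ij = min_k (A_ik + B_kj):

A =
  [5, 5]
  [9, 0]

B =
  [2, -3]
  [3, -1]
A ⊗ B =
  [7, 2]
  [3, -1]

Apply the min-plus product entry-by-entry:
  C[0][0] = min over k of (A[0][0] + B[0][0] = 5 + 2 = 7, A[0][1] + B[1][0] = 5 + 3 = 8) = 7 (attained at k = 0)
  C[0][1] = min over k of (A[0][0] + B[0][1] = 5 + -3 = 2, A[0][1] + B[1][1] = 5 + -1 = 4) = 2 (attained at k = 0)
  C[1][0] = min over k of (A[1][0] + B[0][0] = 9 + 2 = 11, A[1][1] + B[1][0] = 0 + 3 = 3) = 3 (attained at k = 1)
  C[1][1] = min over k of (A[1][0] + B[0][1] = 9 + -3 = 6, A[1][1] + B[1][1] = 0 + -1 = -1) = -1 (attained at k = 1)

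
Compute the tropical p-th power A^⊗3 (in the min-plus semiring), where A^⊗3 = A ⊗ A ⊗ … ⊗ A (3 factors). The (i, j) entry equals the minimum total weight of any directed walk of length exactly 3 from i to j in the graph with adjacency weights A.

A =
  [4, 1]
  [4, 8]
A^⊗3 =
  [9, 6]
  [9, 9]

Each entry (A^⊗3)_ij equals the minimum over all length-3 walks i = v_0 → v_1 → … → v_3 = j of Σ_t A[v_t][v_{t+1}]. For example, for (i, j) = (0, 1) we minimise over 4 possible intermediate vertex sequences; the minimum is 6, attained along the walk 0 → 1 → 0 → 1.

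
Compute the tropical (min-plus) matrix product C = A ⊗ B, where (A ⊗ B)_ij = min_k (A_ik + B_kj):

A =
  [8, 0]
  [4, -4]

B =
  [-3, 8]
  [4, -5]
A ⊗ B =
  [4, -5]
  [0, -9]

Apply the min-plus product entry-by-entry:
  C[0][0] = min over k of (A[0][0] + B[0][0] = 8 + -3 = 5, A[0][1] + B[1][0] = 0 + 4 = 4) = 4 (attained at k = 1)
  C[0][1] = min over k of (A[0][0] + B[0][1] = 8 + 8 = 16, A[0][1] + B[1][1] = 0 + -5 = -5) = -5 (attained at k = 1)
  C[1][0] = min over k of (A[1][0] + B[0][0] = 4 + -3 = 1, A[1][1] + B[1][0] = -4 + 4 = 0) = 0 (attained at k = 1)
  C[1][1] = min over k of (A[1][0] + B[0][1] = 4 + 8 = 12, A[1][1] + B[1][1] = -4 + -5 = -9) = -9 (attained at k = 1)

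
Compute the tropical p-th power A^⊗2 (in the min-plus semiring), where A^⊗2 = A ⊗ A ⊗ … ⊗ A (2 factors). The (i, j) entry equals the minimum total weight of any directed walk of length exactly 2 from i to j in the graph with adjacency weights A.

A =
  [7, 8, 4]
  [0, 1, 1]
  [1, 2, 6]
A^⊗2 =
  [5, 6, 9]
  [1, 2, 2]
  [2, 3, 3]

Each entry (A^⊗2)_ij equals the minimum over all length-2 walks i = v_0 → v_1 → … → v_2 = j of Σ_t A[v_t][v_{t+1}]. For example, for (i, j) = (0, 2) we minimise over 3 possible intermediate vertex sequences; the minimum is 9, attained along the walk 0 → 1 → 2.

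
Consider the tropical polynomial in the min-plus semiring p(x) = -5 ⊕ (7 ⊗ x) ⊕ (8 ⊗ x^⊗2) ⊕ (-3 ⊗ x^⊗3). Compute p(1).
p(1) = -5

A tropical monomial a ⊗ x^⊗i evaluates to a + i · x. Evaluating each term at x = 1:
  Term 0 contributes -5 + 0 · 1 = -5
  Term 1 contributes 7 + 1 · 1 = 8
  Term 2 contributes 8 + 2 · 1 = 10
  Term 3 contributes -3 + 3 · 1 = 0
p(1) = ⊕ of these = min[-5, 8, 10, 0] = -5.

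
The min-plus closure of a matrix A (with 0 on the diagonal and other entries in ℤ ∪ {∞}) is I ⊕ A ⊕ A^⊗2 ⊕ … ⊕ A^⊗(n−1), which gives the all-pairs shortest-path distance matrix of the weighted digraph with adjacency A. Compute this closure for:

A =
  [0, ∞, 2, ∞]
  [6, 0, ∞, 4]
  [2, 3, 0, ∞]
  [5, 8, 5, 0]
Closure =
  [0, 5, 2, 9]
  [6, 0, 8, 4]
  [2, 3, 0, 7]
  [5, 8, 5, 0]

This is the Floyd-Warshall all-pairs shortest-path computation. For each intermediate vertex k = 0, 1, …, 3, update dist[i][j] ← min(dist[i][j], dist[i][k] + dist[k][j]). The final matrix gives, for each (i, j), the minimum total weight of any directed path from i to j (possibly empty when i = j).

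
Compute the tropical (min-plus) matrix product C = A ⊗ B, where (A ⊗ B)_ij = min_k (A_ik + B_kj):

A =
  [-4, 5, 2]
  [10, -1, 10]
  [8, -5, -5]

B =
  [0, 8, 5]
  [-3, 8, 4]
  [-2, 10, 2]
A ⊗ B =
  [-4, 4, 1]
  [-4, 7, 3]
  [-8, 3, -3]

Apply the min-plus product entry-by-entry:
  C[0][0] = min over k of (A[0][0] + B[0][0] = -4 + 0 = -4, A[0][1] + B[1][0] = 5 + -3 = 2, A[0][2] + B[2][0] = 2 + -2 = 0) = -4 (attained at k = 0)
  C[0][1] = min over k of (A[0][0] + B[0][1] = -4 + 8 = 4, A[0][1] + B[1][1] = 5 + 8 = 13, A[0][2] + B[2][1] = 2 + 10 = 12) = 4 (attained at k = 0)
  C[0][2] = min over k of (A[0][0] + B[0][2] = -4 + 5 = 1, A[0][1] + B[1][2] = 5 + 4 = 9, A[0][2] + B[2][2] = 2 + 2 = 4) = 1 (attained at k = 0)
  C[1][0] = min over k of (A[1][0] + B[0][0] = 10 + 0 = 10, A[1][1] + B[1][0] = -1 + -3 = -4, A[1][2] + B[2][0] = 10 + -2 = 8) = -4 (attained at k = 1)
  C[1][1] = min over k of (A[1][0] + B[0][1] = 10 + 8 = 18, A[1][1] + B[1][1] = -1 + 8 = 7, A[1][2] + B[2][1] = 10 + 10 = 20) = 7 (attained at k = 1)
  C[1][2] = min over k of (A[1][0] + B[0][2] = 10 + 5 = 15, A[1][1] + B[1][2] = -1 + 4 = 3, A[1][2] + B[2][2] = 10 + 2 = 12) = 3 (attained at k = 1)
  C[2][0] = min over k of (A[2][0] + B[0][0] = 8 + 0 = 8, A[2][1] + B[1][0] = -5 + -3 = -8, A[2][2] + B[2][0] = -5 + -2 = -7) = -8 (attained at k = 1)
  C[2][1] = min over k of (A[2][0] + B[0][1] = 8 + 8 = 16, A[2][1] + B[1][1] = -5 + 8 = 3, A[2][2] + B[2][1] = -5 + 10 = 5) = 3 (attained at k = 1)
  C[2][2] = min over k of (A[2][0] + B[0][2] = 8 + 5 = 13, A[2][1] + B[1][2] = -5 + 4 = -1, A[2][2] + B[2][2] = -5 + 2 = -3) = -3 (attained at k = 2)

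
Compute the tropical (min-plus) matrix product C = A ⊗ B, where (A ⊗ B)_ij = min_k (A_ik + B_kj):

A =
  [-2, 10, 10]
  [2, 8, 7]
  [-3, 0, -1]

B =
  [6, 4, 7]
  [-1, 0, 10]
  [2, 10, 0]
A ⊗ B =
  [4, 2, 5]
  [7, 6, 7]
  [-1, 0, -1]

Apply the min-plus product entry-by-entry:
  C[0][0] = min over k of (A[0][0] + B[0][0] = -2 + 6 = 4, A[0][1] + B[1][0] = 10 + -1 = 9, A[0][2] + B[2][0] = 10 + 2 = 12) = 4 (attained at k = 0)
  C[0][1] = min over k of (A[0][0] + B[0][1] = -2 + 4 = 2, A[0][1] + B[1][1] = 10 + 0 = 10, A[0][2] + B[2][1] = 10 + 10 = 20) = 2 (attained at k = 0)
  C[0][2] = min over k of (A[0][0] + B[0][2] = -2 + 7 = 5, A[0][1] + B[1][2] = 10 + 10 = 20, A[0][2] + B[2][2] = 10 + 0 = 10) = 5 (attained at k = 0)
  C[1][0] = min over k of (A[1][0] + B[0][0] = 2 + 6 = 8, A[1][1] + B[1][0] = 8 + -1 = 7, A[1][2] + B[2][0] = 7 + 2 = 9) = 7 (attained at k = 1)
  C[1][1] = min over k of (A[1][0] + B[0][1] = 2 + 4 = 6, A[1][1] + B[1][1] = 8 + 0 = 8, A[1][2] + B[2][1] = 7 + 10 = 17) = 6 (attained at k = 0)
  C[1][2] = min over k of (A[1][0] + B[0][2] = 2 + 7 = 9, A[1][1] + B[1][2] = 8 + 10 = 18, A[1][2] + B[2][2] = 7 + 0 = 7) = 7 (attained at k = 2)
  C[2][0] = min over k of (A[2][0] + B[0][0] = -3 + 6 = 3, A[2][1] + B[1][0] = 0 + -1 = -1, A[2][2] + B[2][0] = -1 + 2 = 1) = -1 (attained at k = 1)
  C[2][1] = min over k of (A[2][0] + B[0][1] = -3 + 4 = 1, A[2][1] + B[1][1] = 0 + 0 = 0, A[2][2] + B[2][1] = -1 + 10 = 9) = 0 (attained at k = 1)
  C[2][2] = min over k of (A[2][0] + B[0][2] = -3 + 7 = 4, A[2][1] + B[1][2] = 0 + 10 = 10, A[2][2] + B[2][2] = -1 + 0 = -1) = -1 (attained at k = 2)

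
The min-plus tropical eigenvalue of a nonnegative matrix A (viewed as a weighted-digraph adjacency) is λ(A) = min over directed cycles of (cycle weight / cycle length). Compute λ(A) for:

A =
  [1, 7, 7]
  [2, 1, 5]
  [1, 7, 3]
λ(A) = 1

Enumerate directed cycles and compute their means (weight / length). Sample:
  cycle 0 → 0: weight = 1, length = 1, mean = 1/1 ≈ 1.000
  cycle 1 → 1: weight = 1, length = 1, mean = 1/1 ≈ 1.000
  cycle 2 → 2: weight = 3, length = 1, mean = 3/1 ≈ 3.000
  cycle 0 → 1 → 0: weight = 9, length = 2, mean = 9/2 ≈ 4.500
  cycle 0 → 2 → 0: weight = 8, length = 2, mean = 8/2 ≈ 4.000
  cycle 1 → 0 → 1: weight = 9, length = 2, mean = 9/2 ≈ 4.500
Minimum mean = 1.000, attained e.g. along the cycle 0 → 0 with weight 1 and length 1. So λ(A) = 1/1 = 1.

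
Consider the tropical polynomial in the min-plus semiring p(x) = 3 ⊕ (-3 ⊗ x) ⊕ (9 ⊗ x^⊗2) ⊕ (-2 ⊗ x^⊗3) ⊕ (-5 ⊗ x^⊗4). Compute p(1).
p(1) = -2

A tropical monomial a ⊗ x^⊗i evaluates to a + i · x. Evaluating each term at x = 1:
  Term 0 contributes 3 + 0 · 1 = 3
  Term 1 contributes -3 + 1 · 1 = -2
  Term 2 contributes 9 + 2 · 1 = 11
  Term 3 contributes -2 + 3 · 1 = 1
  Term 4 contributes -5 + 4 · 1 = -1
p(1) = ⊕ of these = min[3, -2, 11, 1, -1] = -2.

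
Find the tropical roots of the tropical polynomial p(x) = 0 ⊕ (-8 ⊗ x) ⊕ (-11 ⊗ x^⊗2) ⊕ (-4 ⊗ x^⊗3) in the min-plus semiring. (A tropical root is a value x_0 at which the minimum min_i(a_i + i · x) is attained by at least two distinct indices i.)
Roots: {-7, 3, 8}

Each tropical root is a break point of the lower envelope of the lines y = a_i + i · x (there are 4 lines, with slopes 0, 1, ..., 3). Only the lines that attain the minimum somewhere contribute to roots; other lines are dominated. Here the surviving (envelope) indices are i = 3, i = 2, i = 1, i = 0.
Intersections between consecutive envelope lines give the roots: for adjacent envelope indices i < j the intersection is x = (a_i − a_j) / (j − i). Reading off the sorted break points: {-7, 3, 8}.
Verification: at each break x_0, at least two indices attain the minimum of min_i(a_i + i · x_0).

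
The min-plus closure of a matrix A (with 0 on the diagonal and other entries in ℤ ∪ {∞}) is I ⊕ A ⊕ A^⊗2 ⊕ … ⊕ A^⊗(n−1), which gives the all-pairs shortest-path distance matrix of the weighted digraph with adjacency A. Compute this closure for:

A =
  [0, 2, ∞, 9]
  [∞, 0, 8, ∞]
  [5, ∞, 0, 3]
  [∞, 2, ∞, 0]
Closure =
  [0, 2, 10, 9]
  [13, 0, 8, 11]
  [5, 5, 0, 3]
  [15, 2, 10, 0]

This is the Floyd-Warshall all-pairs shortest-path computation. For each intermediate vertex k = 0, 1, …, 3, update dist[i][j] ← min(dist[i][j], dist[i][k] + dist[k][j]). The final matrix gives, for each (i, j), the minimum total weight of any directed path from i to j (possibly empty when i = j).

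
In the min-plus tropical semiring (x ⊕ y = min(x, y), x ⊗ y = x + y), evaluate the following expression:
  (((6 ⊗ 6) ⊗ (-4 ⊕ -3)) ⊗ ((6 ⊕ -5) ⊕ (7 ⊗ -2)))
(((6 ⊗ 6) ⊗ (-4 ⊕ -3)) ⊗ ((6 ⊕ -5) ⊕ (7 ⊗ -2))) = 3

Expand innermost to outermost. Recall ⊕ takes the minimum of its arguments and ⊗ takes their sum. Working out the expression (((6 ⊗ 6) ⊗ (-4 ⊕ -3)) ⊗ ((6 ⊕ -5) ⊕ (7 ⊗ -2))) gives 3.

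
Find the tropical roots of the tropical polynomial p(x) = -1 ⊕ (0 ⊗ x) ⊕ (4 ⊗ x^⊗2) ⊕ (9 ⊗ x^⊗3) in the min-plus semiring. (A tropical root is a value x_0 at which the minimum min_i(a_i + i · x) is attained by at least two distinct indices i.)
Roots: {-5, -4, -1}

Each tropical root is a break point of the lower envelope of the lines y = a_i + i · x (there are 4 lines, with slopes 0, 1, ..., 3). Only the lines that attain the minimum somewhere contribute to roots; other lines are dominated. Here the surviving (envelope) indices are i = 3, i = 2, i = 1, i = 0.
Intersections between consecutive envelope lines give the roots: for adjacent envelope indices i < j the intersection is x = (a_i − a_j) / (j − i). Reading off the sorted break points: {-5, -4, -1}.
Verification: at each break x_0, at least two indices attain the minimum of min_i(a_i + i · x_0).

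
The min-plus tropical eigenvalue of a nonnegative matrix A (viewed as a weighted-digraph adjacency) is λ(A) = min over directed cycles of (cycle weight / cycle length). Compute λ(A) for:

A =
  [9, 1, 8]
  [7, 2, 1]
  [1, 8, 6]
λ(A) = 1

Enumerate directed cycles and compute their means (weight / length). Sample:
  cycle 0 → 0: weight = 9, length = 1, mean = 9/1 ≈ 9.000
  cycle 1 → 1: weight = 2, length = 1, mean = 2/1 ≈ 2.000
  cycle 2 → 2: weight = 6, length = 1, mean = 6/1 ≈ 6.000
  cycle 0 → 1 → 0: weight = 8, length = 2, mean = 8/2 ≈ 4.000
  cycle 0 → 2 → 0: weight = 9, length = 2, mean = 9/2 ≈ 4.500
  cycle 1 → 0 → 1: weight = 8, length = 2, mean = 8/2 ≈ 4.000
Minimum mean = 1.000, attained e.g. along the cycle 0 → 1 → 2 → 0 with weight 3 and length 3. So λ(A) = 3/3 = 1.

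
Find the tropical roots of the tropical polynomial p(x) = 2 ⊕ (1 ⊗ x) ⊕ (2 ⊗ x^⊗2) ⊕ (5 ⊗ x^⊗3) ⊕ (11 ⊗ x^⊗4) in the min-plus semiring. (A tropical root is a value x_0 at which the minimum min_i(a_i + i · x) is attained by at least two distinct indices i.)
Roots: {-6, -3, -1, 1}

Each tropical root is a break point of the lower envelope of the lines y = a_i + i · x (there are 5 lines, with slopes 0, 1, ..., 4). Only the lines that attain the minimum somewhere contribute to roots; other lines are dominated. Here the surviving (envelope) indices are i = 4, i = 3, i = 2, i = 1, i = 0.
Intersections between consecutive envelope lines give the roots: for adjacent envelope indices i < j the intersection is x = (a_i − a_j) / (j − i). Reading off the sorted break points: {-6, -3, -1, 1}.
Verification: at each break x_0, at least two indices attain the minimum of min_i(a_i + i · x_0).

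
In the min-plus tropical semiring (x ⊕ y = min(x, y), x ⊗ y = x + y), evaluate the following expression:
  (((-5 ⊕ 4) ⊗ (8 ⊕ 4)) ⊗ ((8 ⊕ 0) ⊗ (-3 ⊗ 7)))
(((-5 ⊕ 4) ⊗ (8 ⊕ 4)) ⊗ ((8 ⊕ 0) ⊗ (-3 ⊗ 7))) = 3

Expand innermost to outermost. Recall ⊕ takes the minimum of its arguments and ⊗ takes their sum. Working out the expression (((-5 ⊕ 4) ⊗ (8 ⊕ 4)) ⊗ ((8 ⊕ 0) ⊗ (-3 ⊗ 7))) gives 3.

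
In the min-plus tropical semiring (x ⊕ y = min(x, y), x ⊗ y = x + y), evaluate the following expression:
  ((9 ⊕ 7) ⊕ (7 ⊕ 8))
((9 ⊕ 7) ⊕ (7 ⊕ 8)) = 7

Expand innermost to outermost. Recall ⊕ takes the minimum of its arguments and ⊗ takes their sum. Working out the expression ((9 ⊕ 7) ⊕ (7 ⊕ 8)) gives 7.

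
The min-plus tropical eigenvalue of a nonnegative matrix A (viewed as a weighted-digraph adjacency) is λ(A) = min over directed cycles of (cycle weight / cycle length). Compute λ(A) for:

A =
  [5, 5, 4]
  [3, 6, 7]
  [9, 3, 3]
λ(A) = 3

Enumerate directed cycles and compute their means (weight / length). Sample:
  cycle 0 → 0: weight = 5, length = 1, mean = 5/1 ≈ 5.000
  cycle 1 → 1: weight = 6, length = 1, mean = 6/1 ≈ 6.000
  cycle 2 → 2: weight = 3, length = 1, mean = 3/1 ≈ 3.000
  cycle 0 → 1 → 0: weight = 8, length = 2, mean = 8/2 ≈ 4.000
  cycle 0 → 2 → 0: weight = 13, length = 2, mean = 13/2 ≈ 6.500
  cycle 1 → 0 → 1: weight = 8, length = 2, mean = 8/2 ≈ 4.000
Minimum mean = 3.000, attained e.g. along the cycle 2 → 2 with weight 3 and length 1. So λ(A) = 3/1 = 3.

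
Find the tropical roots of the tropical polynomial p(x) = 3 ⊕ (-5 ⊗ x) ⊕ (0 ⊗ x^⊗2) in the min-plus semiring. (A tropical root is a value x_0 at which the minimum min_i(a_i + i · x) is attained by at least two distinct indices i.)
Roots: {-5, 8}

Each tropical root is a break point of the lower envelope of the lines y = a_i + i · x (there are 3 lines, with slopes 0, 1, ..., 2). Only the lines that attain the minimum somewhere contribute to roots; other lines are dominated. Here the surviving (envelope) indices are i = 2, i = 1, i = 0.
Intersections between consecutive envelope lines give the roots: for adjacent envelope indices i < j the intersection is x = (a_i − a_j) / (j − i). Reading off the sorted break points: {-5, 8}.
Verification: at each break x_0, at least two indices attain the minimum of min_i(a_i + i · x_0).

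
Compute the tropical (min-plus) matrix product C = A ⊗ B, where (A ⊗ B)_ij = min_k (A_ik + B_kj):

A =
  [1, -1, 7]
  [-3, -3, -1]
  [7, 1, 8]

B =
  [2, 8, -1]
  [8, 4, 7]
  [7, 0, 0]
A ⊗ B =
  [3, 3, 0]
  [-1, -1, -4]
  [9, 5, 6]

Apply the min-plus product entry-by-entry:
  C[0][0] = min over k of (A[0][0] + B[0][0] = 1 + 2 = 3, A[0][1] + B[1][0] = -1 + 8 = 7, A[0][2] + B[2][0] = 7 + 7 = 14) = 3 (attained at k = 0)
  C[0][1] = min over k of (A[0][0] + B[0][1] = 1 + 8 = 9, A[0][1] + B[1][1] = -1 + 4 = 3, A[0][2] + B[2][1] = 7 + 0 = 7) = 3 (attained at k = 1)
  C[0][2] = min over k of (A[0][0] + B[0][2] = 1 + -1 = 0, A[0][1] + B[1][2] = -1 + 7 = 6, A[0][2] + B[2][2] = 7 + 0 = 7) = 0 (attained at k = 0)
  C[1][0] = min over k of (A[1][0] + B[0][0] = -3 + 2 = -1, A[1][1] + B[1][0] = -3 + 8 = 5, A[1][2] + B[2][0] = -1 + 7 = 6) = -1 (attained at k = 0)
  C[1][1] = min over k of (A[1][0] + B[0][1] = -3 + 8 = 5, A[1][1] + B[1][1] = -3 + 4 = 1, A[1][2] + B[2][1] = -1 + 0 = -1) = -1 (attained at k = 2)
  C[1][2] = min over k of (A[1][0] + B[0][2] = -3 + -1 = -4, A[1][1] + B[1][2] = -3 + 7 = 4, A[1][2] + B[2][2] = -1 + 0 = -1) = -4 (attained at k = 0)
  C[2][0] = min over k of (A[2][0] + B[0][0] = 7 + 2 = 9, A[2][1] + B[1][0] = 1 + 8 = 9, A[2][2] + B[2][0] = 8 + 7 = 15) = 9 (attained at k = 0)
  C[2][1] = min over k of (A[2][0] + B[0][1] = 7 + 8 = 15, A[2][1] + B[1][1] = 1 + 4 = 5, A[2][2] + B[2][1] = 8 + 0 = 8) = 5 (attained at k = 1)
  C[2][2] = min over k of (A[2][0] + B[0][2] = 7 + -1 = 6, A[2][1] + B[1][2] = 1 + 7 = 8, A[2][2] + B[2][2] = 8 + 0 = 8) = 6 (attained at k = 0)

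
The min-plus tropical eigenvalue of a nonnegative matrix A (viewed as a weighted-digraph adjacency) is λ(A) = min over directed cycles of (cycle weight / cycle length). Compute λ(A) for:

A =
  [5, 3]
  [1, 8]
λ(A) = 2

Enumerate directed cycles and compute their means (weight / length). Sample:
  cycle 0 → 0: weight = 5, length = 1, mean = 5/1 ≈ 5.000
  cycle 1 → 1: weight = 8, length = 1, mean = 8/1 ≈ 8.000
  cycle 0 → 1 → 0: weight = 4, length = 2, mean = 4/2 ≈ 2.000
  cycle 1 → 0 → 1: weight = 4, length = 2, mean = 4/2 ≈ 2.000
Minimum mean = 2.000, attained e.g. along the cycle 0 → 1 → 0 with weight 4 and length 2. So λ(A) = 4/2 = 2.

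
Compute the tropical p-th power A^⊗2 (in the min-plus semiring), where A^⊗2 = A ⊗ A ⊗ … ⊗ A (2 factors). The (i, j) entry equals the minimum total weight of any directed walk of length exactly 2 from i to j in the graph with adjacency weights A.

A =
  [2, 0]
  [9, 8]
A^⊗2 =
  [4, 2]
  [11, 9]

Each entry (A^⊗2)_ij equals the minimum over all length-2 walks i = v_0 → v_1 → … → v_2 = j of Σ_t A[v_t][v_{t+1}]. For example, for (i, j) = (0, 1) we minimise over 2 possible intermediate vertex sequences; the minimum is 2, attained along the walk 0 → 0 → 1.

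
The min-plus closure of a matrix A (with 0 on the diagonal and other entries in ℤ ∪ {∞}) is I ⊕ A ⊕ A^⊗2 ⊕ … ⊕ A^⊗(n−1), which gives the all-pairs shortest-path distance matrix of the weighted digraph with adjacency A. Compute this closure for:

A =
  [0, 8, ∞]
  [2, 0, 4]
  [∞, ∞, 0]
Closure =
  [0, 8, 12]
  [2, 0, 4]
  [∞, ∞, 0]

This is the Floyd-Warshall all-pairs shortest-path computation. For each intermediate vertex k = 0, 1, …, 2, update dist[i][j] ← min(dist[i][j], dist[i][k] + dist[k][j]). The final matrix gives, for each (i, j), the minimum total weight of any directed path from i to j (possibly empty when i = j).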